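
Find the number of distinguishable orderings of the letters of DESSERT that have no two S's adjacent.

900

There are 7!/(2!·2!) = 1260 arrangements of DESSERT in total.
If the two S's are adjacent, glue them into one block, leaving 6 items to arrange: (6)!/(2!) = 360 ways.
Hence 1260 − 360 = 900.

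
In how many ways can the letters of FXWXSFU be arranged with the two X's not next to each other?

Total arrangements of FXWXSFU: 7!/(2!·2!) = 1260.
If the two X's are adjacent, glue them into one block, leaving 6 items to arrange: (6)!/(2!) = 360 ways.
Hence 1260 − 360 = 900.

900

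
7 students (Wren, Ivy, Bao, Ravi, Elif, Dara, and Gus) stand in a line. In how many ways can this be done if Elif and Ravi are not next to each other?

There are 7! = 5040 arrangements in all. If Elif and Ravi are adjacent, merging them into one block gives 2·(6)! = 1440 arrangements.
Complementary counting: 5040 − 1440 = 3600.

3600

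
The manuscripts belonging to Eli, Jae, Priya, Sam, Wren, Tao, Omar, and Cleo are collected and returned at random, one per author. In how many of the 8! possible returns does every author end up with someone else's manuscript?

14833

This is the derangement count D_8: permutations of 8 items with no fixed point.
By inclusion–exclusion this is Σ_{j=0}^{8} (−1)^j C(8,j)·(8−j)!.
Computing: 40320 − 40320 + 20160 − 6720 + 1680 − 336 + 56 − 8 + 1 = 14833.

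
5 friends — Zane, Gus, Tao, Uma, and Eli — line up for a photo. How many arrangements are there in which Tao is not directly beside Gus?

72

Of the 5! = 120 arrangements, those with Tao and Gus adjacent number 2 × 4! = 48 (treat the pair as a block with 2 internal orders).
So 120 − 48 = 72 arrangements keep them apart.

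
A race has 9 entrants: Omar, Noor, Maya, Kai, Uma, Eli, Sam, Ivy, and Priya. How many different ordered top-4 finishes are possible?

There are 9 choices for 1st place, 8 for 2nd, and so on down to 6 for position 4.
That gives 9 × 8 × 7 × 6 = 3024.

3024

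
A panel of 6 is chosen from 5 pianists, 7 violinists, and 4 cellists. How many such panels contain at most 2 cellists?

Split by how many cellists are chosen (0 through 2).
Sum: C(4,0)·C(12,6) + C(4,1)·C(12,5) + C(4,2)·C(12,4) = 924 + 3168 + 2970 = 7062.

7062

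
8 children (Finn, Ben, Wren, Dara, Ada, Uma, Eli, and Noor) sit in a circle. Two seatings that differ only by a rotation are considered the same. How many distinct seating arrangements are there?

Around a circle, 8 distinct people have 8!/8 = (7)! = 5040 rotationally distinct seatings.

5040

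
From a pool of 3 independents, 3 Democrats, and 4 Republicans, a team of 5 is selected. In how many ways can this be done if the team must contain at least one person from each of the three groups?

204

With no constraint there are C(10,5) = 252 possible selections.
Subtract selections that omit an entire group: no independents → C(7,5) = 21; no Democrats → C(7,5) = 21; no Republicans → C(6,5) = 6.
Add back selections omitting two groups (i.e. drawn from a single group): C(3,5) + C(3,5) + C(4,5) = 0.
By inclusion–exclusion: 252 − 48 + 0 = 204.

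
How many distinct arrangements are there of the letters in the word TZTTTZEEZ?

Letter multiplicities in TZTTTZEEZ: E×2, T×4, Z×3.
So there are 9! / (4!·3!·2!) = 1260 distinguishable arrangements.

1260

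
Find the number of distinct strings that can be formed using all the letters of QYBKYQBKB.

7560

Letter multiplicities in QYBKYQBKB: B×3, K×2, Q×2, Y×2.
The number of distinct arrangements is 9!/(3!·2!·2!·2!) = 362880/48 = 7560.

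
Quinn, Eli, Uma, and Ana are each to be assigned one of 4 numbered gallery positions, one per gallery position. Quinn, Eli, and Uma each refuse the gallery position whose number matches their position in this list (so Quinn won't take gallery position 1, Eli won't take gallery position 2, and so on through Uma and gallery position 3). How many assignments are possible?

Let Aᵢ (for i ∈ {1, 2, 3}) be the placements that put person i in their forbidden gallery position. Any j of these fix j positions, leaving (4−j)! ways to fill the rest, and there are C(3,j) ways to pick which j.
By inclusion–exclusion, the number of valid placements is Σ_{j=0}^{3} (−1)^j C(3,j)·(4−j)!.
Computing: 24 − 18 + 6 − 1 = 11.

11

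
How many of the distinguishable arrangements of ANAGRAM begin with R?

120

Fix R in the first position and arrange the remaining 6 letters.
Those 6 letters have A appearing 3 times, giving (6)!/(3!) = 120.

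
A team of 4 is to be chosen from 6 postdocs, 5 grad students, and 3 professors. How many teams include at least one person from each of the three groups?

495

Total 4-person selections from all 14: C(14,4) = 1001.
Subtract selections that omit an entire group: no postdocs → C(8,4) = 70; no grad students → C(9,4) = 126; no professors → C(11,4) = 330.
Add back selections omitting two groups (i.e. drawn from a single group): C(6,4) + C(5,4) + C(3,4) = 20.
By inclusion–exclusion: 1001 − 526 + 20 = 495.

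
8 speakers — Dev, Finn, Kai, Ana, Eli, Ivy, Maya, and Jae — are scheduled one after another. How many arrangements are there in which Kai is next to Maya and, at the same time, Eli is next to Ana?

2880

Treat {Kai,Maya} as one block (2 orders) and {Eli,Ana} as another (2 orders).
That leaves 6 units to arrange: 2 × 2 × 6! = 4 × 720 = 2880.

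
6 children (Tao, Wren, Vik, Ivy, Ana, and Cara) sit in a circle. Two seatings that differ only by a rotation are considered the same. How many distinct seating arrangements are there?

120

Around a circle, 6 distinct people have 6!/6 = (5)! = 120 rotationally distinct seatings.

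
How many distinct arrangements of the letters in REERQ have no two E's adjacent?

18

Total arrangements of REERQ: 5!/(2!·2!) = 30.
If the two E's are adjacent, glue them into one block, leaving 4 items to arrange: (4)!/(2!) = 12 ways.
Subtracting, 30 − 12 = 18 arrangements keep the E's apart.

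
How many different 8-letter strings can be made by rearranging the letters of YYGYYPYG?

The 8 letters of YYGYYPYG have repeats: G appearing twice and Y appearing 5 times.
So there are 8! / (5!·2!) = 168 distinguishable arrangements.

168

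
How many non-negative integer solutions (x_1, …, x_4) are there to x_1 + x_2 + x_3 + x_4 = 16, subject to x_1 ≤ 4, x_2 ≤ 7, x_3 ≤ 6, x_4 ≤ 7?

139

By stars and bars, unrestricted non-negative solutions to x_1+…+x_4 = 16 number C(16+3,3) = 969.
Subtract solutions that violate a single cap (substitute x_i' = x_i − (cap_i+1)): x_1 ≥ 5 gives C(14,3) = 364; x_2 ≥ 8 gives C(11,3) = 165; x_3 ≥ 7 gives C(12,3) = 220; x_4 ≥ 8 gives C(11,3) = 165. Together 914.
Add back pairs where two caps are both exceeded: 20 + 35 + 20 + 4 + 1 + 4 = 84.
By inclusion–exclusion the count is 969 − 914 + 84 = 139.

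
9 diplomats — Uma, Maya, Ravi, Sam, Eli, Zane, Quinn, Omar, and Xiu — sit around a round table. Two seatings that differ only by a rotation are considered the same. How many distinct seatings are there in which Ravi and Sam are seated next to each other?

10080

Glue Ravi and Sam into a block (2 internal orders). Seating 8 units around a circle gives (7)! arrangements.
So 2 × (7)! = 2 × 5040 = 10080.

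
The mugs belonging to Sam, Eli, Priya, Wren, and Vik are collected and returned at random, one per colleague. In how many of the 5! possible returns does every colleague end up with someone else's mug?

44

Count assignments avoiding every fixed point. For any j of the 5 colleagues fixed to their own mug, the other 5−j can be arranged in (5−j)! ways.
By inclusion–exclusion this is Σ_{j=0}^{5} (−1)^j C(5,j)·(5−j)!.
Computing: 120 − 120 + 60 − 20 + 5 − 1 = 44.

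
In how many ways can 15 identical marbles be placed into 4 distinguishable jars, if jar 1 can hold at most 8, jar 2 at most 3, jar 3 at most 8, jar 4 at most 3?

Without the upper bounds there are C(18,3) = 816 ways to split 15 among 4 jars.
Subtract solutions that violate a single cap (substitute x_i' = x_i − (cap_i+1)): x_1 ≥ 9 gives C(9,3) = 84; x_2 ≥ 4 gives C(14,3) = 364; x_3 ≥ 9 gives C(9,3) = 84; x_4 ≥ 4 gives C(14,3) = 364. Together 896.
Add back pairs where two caps are both exceeded: 10 + 0 + 10 + 10 + 120 + 10 = 160.
By inclusion–exclusion the count is 816 − 896 + 160 = 80.

80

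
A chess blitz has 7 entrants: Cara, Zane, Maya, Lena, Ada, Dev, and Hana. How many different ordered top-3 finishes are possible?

This is an ordered selection of 3 from 7: P(7,3).
That gives 7 × 6 × 5 = 210.

210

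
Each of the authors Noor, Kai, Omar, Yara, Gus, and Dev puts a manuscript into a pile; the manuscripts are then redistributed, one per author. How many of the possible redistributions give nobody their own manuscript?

Let Aᵢ be the assignments in which author i gets their own manuscript. We want the size of the complement of A₁∪…∪A_6.
By inclusion–exclusion this is Σ_{j=0}^{6} (−1)^j C(6,j)·(6−j)!.
Computing: 720 − 720 + 360 − 120 + 30 − 6 + 1 = 265.

265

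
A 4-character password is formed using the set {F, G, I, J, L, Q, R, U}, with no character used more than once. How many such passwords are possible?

This is a permutation of 4 out of 8: P(8,4) = 8!/4!.
That product is 8 × 7 × 6 × 5 = 1680.

1680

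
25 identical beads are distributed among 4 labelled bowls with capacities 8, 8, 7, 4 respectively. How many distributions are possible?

Ignoring the caps, the number of non-negative solutions to x_1+…+x_4 = 25 is C(28,3) = 3276.
Subtract solutions that violate a single cap (substitute x_i' = x_i − (cap_i+1)): x_1 ≥ 9 gives C(19,3) = 969; x_2 ≥ 9 gives C(19,3) = 969; x_3 ≥ 8 gives C(20,3) = 1140; x_4 ≥ 5 gives C(23,3) = 1771. Together 4849.
Add back pairs where two caps are both exceeded: 120 + 165 + 364 + 165 + 364 + 455 = 1633.
Subtract triples: 0 + 10 + 20 + 20 = 50.
By inclusion–exclusion the count is 3276 − 4849 + 1633 − 50 = 10.

10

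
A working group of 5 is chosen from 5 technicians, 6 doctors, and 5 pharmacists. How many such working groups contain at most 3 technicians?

Split by how many technicians are chosen (0 through 3).
Sum: C(5,0)·C(11,5) + C(5,1)·C(11,4) + C(5,2)·C(11,3) + C(5,3)·C(11,2) = 462 + 1650 + 1650 + 550 = 4312.

4312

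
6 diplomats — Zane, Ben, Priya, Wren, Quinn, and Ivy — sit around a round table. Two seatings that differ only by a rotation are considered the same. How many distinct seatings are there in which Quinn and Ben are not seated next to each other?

72

Without the restriction there are (5)! = 120 seatings.
Those with Quinn next to Ben: fuse the pair into one unit and seat 5 units around a circle — 2·(4)! = 48.
Subtracting, 120 − 48 = 72.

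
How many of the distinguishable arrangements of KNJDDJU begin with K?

With the first slot taken by K, it remains to arrange the other 6 letters (NJDDJU).
Those 6 letters have D appearing twice and J appearing twice, giving (6)!/(2!·2!) = 180.

180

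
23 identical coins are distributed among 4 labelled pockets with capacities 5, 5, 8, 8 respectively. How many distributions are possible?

Without the upper bounds there are C(26,3) = 2600 ways to split 23 among 4 pockets.
Subtract solutions that violate a single cap (substitute x_i' = x_i − (cap_i+1)): x_1 ≥ 6 gives C(20,3) = 1140; x_2 ≥ 6 gives C(20,3) = 1140; x_3 ≥ 9 gives C(17,3) = 680; x_4 ≥ 9 gives C(17,3) = 680. Together 3640.
Add back pairs where two caps are both exceeded: 364 + 165 + 165 + 165 + 165 + 56 = 1080.
Subtract triples: 10 + 10 + 0 + 0 = 20.
By inclusion–exclusion the count is 2600 − 3640 + 1080 − 20 = 20.

20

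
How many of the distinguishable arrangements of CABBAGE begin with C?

With the first slot taken by C, it remains to arrange the other 6 letters (ABBAGE).
Those 6 letters have A appearing twice and B appearing twice, giving (6)!/(2!·2!) = 180.

180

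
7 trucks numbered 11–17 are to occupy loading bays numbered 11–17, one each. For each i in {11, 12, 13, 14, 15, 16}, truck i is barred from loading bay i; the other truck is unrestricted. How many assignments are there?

Let Aᵢ (for 11 ≤ i ≤ 16) be the placements that put truck i in its forbidden loading bay. Any j of these fix j positions, leaving (7−j)! ways to fill the rest, and there are C(6,j) ways to pick which j.
By inclusion–exclusion, the number of valid placements is Σ_{j=0}^{6} (−1)^j C(6,j)·(7−j)!.
Computing: 5040 − 4320 + 1800 − 480 + 90 − 12 + 1 = 2119.

2119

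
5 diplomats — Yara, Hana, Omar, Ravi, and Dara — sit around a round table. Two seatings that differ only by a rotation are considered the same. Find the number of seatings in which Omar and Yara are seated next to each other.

12

Glue Omar and Yara into a block (2 internal orders). Seating 4 units around a circle gives (3)! arrangements.
So 2 × (3)! = 2 × 6 = 12.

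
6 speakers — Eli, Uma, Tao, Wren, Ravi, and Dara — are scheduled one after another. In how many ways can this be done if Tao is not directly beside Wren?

480

There are 6! = 720 arrangements in all. If Tao and Wren are adjacent, merging them into one block gives 2·(5)! = 240 arrangements.
Complementary counting: 720 − 240 = 480.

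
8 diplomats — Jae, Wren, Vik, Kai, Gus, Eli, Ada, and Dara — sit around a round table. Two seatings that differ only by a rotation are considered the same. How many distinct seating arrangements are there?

Around a circle, 8 distinct people have 8!/8 = (7)! = 5040 rotationally distinct seatings.

5040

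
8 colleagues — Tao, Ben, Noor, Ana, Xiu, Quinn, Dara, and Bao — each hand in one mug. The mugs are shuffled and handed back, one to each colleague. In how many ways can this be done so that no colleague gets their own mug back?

Count assignments avoiding every fixed point. For any j of the 8 colleagues fixed to their own mug, the other 8−j can be arranged in (8−j)! ways.
By inclusion–exclusion this is Σ_{j=0}^{8} (−1)^j C(8,j)·(8−j)!.
Computing: 40320 − 40320 + 20160 − 6720 + 1680 − 336 + 56 − 8 + 1 = 14833.

14833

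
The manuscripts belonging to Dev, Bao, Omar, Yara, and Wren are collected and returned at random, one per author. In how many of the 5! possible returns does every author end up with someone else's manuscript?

Let Aᵢ be the assignments in which author i gets their own manuscript. We want the size of the complement of A₁∪…∪A_5.
By inclusion–exclusion this is Σ_{j=0}^{5} (−1)^j C(5,j)·(5−j)!.
Computing: 120 − 120 + 60 − 20 + 5 − 1 = 44.

44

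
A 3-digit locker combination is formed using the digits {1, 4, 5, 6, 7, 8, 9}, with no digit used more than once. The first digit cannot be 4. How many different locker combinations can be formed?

180

The first digit has 7−1 = 6 choices (anything except 4).
The remaining 2 digits are filled from the other 6 symbols without repetition: 6 × 5 = 30.
Total: 6 × 30 = 180.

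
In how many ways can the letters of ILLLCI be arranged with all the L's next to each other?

12

Treat the 3 copies of L as a single block. The multiset to arrange is then {LLL, C, I, I}, 4 items in all.
That gives (4)!/(2!) = 12 arrangements.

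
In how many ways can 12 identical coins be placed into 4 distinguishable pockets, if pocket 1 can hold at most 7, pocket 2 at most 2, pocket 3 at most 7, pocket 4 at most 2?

By stars and bars, unrestricted non-negative solutions to x_1+…+x_4 = 12 number C(12+3,3) = 455.
Subtract solutions that violate a single cap (substitute x_i' = x_i − (cap_i+1)): x_1 ≥ 8 gives C(7,3) = 35; x_2 ≥ 3 gives C(12,3) = 220; x_3 ≥ 8 gives C(7,3) = 35; x_4 ≥ 3 gives C(12,3) = 220. Together 510.
Add back pairs where two caps are both exceeded: 4 + 0 + 4 + 4 + 84 + 4 = 100.
By inclusion–exclusion the count is 455 − 510 + 100 = 45.

45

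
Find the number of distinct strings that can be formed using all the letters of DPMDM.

Letter multiplicities in DPMDM: D×2, M×2, P×1.
The number of distinct arrangements is 5!/(2!·2!) = 120/4 = 30.

30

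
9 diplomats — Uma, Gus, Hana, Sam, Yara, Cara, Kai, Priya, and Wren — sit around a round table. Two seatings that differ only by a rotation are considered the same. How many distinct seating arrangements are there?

40320

Seat Uma anywhere (absorbing the rotational symmetry), then permute the other 8: (8)! = 40320.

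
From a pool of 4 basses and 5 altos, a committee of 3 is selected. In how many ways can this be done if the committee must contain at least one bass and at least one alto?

70

Total 3-person selections from all 9: C(9,3) = 84.
Subtract selections that omit an entire group: no basses → C(5,3) = 10; no altos → C(4,3) = 4.
Both groups omitted at once is impossible, so 84 − 14 = 70.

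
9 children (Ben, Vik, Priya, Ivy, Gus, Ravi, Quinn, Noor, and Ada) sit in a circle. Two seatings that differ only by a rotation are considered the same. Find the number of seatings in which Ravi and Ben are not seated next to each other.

30240

Without the restriction there are (8)! = 40320 seatings.
Seatings with Ravi beside Ben: treat them as a block with 2 internal orders, giving 2 × (7)! = 10080.
Subtracting, 40320 − 10080 = 30240.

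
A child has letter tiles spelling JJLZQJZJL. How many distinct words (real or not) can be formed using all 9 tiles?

The 9 letters of JJLZQJZJL have repeats: J appearing 4 times, L appearing twice, and Z appearing twice.
Dividing 9! = 362880 by 4!·2!·2! = 96 for the repeated letters gives 3780.

3780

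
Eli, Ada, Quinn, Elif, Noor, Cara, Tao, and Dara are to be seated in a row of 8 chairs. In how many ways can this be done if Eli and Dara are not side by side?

30240

Of the 8! = 40320 arrangements, those with Eli and Dara adjacent number 2 × 7! = 10080 (treat the pair as a block with 2 internal orders).
Complementary counting: 40320 − 10080 = 30240.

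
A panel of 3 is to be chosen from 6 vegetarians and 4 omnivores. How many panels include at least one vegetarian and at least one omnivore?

With no constraint there are C(10,3) = 120 possible selections.
Subtract selections that omit an entire group: no vegetarians → C(4,3) = 4; no omnivores → C(6,3) = 20.
Both groups omitted at once is impossible, so 120 − 24 = 96.

96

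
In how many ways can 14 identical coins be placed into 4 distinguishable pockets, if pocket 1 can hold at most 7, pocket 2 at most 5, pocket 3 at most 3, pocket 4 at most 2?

Without the upper bounds there are C(17,3) = 680 ways to split 14 among 4 pockets.
Subtract solutions that violate a single cap (substitute x_i' = x_i − (cap_i+1)): x_1 ≥ 8 gives C(9,3) = 84; x_2 ≥ 6 gives C(11,3) = 165; x_3 ≥ 4 gives C(13,3) = 286; x_4 ≥ 3 gives C(14,3) = 364. Together 899.
Add back pairs where two caps are both exceeded: 1 + 10 + 20 + 35 + 56 + 120 = 242.
Subtract triples: 0 + 0 + 0 + 4 = 4.
By inclusion–exclusion the count is 680 − 899 + 242 − 4 = 19.

19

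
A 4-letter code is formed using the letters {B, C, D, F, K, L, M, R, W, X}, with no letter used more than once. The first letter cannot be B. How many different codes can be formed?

The first letter has 10−1 = 9 choices (anything except B).
The remaining 3 letters are filled from the other 9 symbols without repetition: 9 × 8 × 7 = 504.
Total: 9 × 504 = 4536.

4536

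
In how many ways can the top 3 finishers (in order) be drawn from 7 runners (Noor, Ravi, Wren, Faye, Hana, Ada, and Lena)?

There are 7 choices for 1st place, 6 for 2nd, and 5 for 3rd.
That gives 7 × 6 × 5 = 210.

210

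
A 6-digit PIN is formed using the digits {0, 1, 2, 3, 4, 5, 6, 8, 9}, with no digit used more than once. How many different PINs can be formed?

60480

With no repetition, fill the 6 digits in order: 9 choices, then 8, down to 4.
That product is 9 × 8 × 7 × 6 × 5 × 4 = 60480.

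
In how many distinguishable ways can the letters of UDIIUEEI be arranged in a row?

1680

The 8 letters of UDIIUEEI have repeats: E appearing twice, I appearing 3 times, and U appearing twice.
So there are 8! / (3!·2!·2!) = 1680 distinguishable arrangements.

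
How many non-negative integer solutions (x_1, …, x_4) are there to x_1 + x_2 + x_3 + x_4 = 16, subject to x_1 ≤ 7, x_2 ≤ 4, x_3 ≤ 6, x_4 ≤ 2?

19

Without the upper bounds there are C(19,3) = 969 ways to split 16 among 4 variables.
Subtract solutions that violate a single cap (substitute x_i' = x_i − (cap_i+1)): x_1 ≥ 8 gives C(11,3) = 165; x_2 ≥ 5 gives C(14,3) = 364; x_3 ≥ 7 gives C(12,3) = 220; x_4 ≥ 3 gives C(16,3) = 560. Together 1309.
Add back pairs where two caps are both exceeded: 20 + 4 + 56 + 35 + 165 + 84 = 364.
Subtract triples: 0 + 1 + 0 + 4 = 5.
By inclusion–exclusion the count is 969 − 1309 + 364 − 5 = 19.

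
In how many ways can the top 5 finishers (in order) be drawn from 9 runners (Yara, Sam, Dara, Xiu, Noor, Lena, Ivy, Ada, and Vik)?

There are 9 choices for 1st place, 8 for 2nd, and so on down to 5 for position 5.
That gives 9 × 8 × 7 × 6 × 5 = 15120.

15120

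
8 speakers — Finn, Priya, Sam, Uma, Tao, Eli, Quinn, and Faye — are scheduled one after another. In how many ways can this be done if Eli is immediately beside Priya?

10080

Glue Eli and Priya into one block (2 internal orders), leaving 7 units to arrange in a row.
So the count is 2·(7)! = 10080.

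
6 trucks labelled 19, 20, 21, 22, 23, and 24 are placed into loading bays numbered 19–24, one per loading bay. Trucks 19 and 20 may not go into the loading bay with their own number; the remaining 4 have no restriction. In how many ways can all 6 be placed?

504

Let Aᵢ (for i ∈ {19, 20}) be the placements that put truck i in its forbidden loading bay. Any j of these fix j positions, leaving (6−j)! ways to fill the rest, and there are C(2,j) ways to pick which j.
By inclusion–exclusion, the number of valid placements is Σ_{j=0}^{2} (−1)^j C(2,j)·(6−j)!.
Computing: 720 − 240 + 24 = 504.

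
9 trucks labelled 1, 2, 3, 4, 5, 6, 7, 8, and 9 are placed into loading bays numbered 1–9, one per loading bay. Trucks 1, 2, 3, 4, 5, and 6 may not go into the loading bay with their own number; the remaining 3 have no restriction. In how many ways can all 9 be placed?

183822

Let Aᵢ (for 1 ≤ i ≤ 6) be the placements that put truck i in its forbidden loading bay. Any j of these fix j positions, leaving (9−j)! ways to fill the rest, and there are C(6,j) ways to pick which j.
By inclusion–exclusion, the number of valid placements is Σ_{j=0}^{6} (−1)^j C(6,j)·(9−j)!.
Computing: 362880 − 241920 + 75600 − 14400 + 1800 − 144 + 6 = 183822.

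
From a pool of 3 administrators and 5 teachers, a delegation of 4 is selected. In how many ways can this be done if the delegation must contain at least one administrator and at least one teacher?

Unrestricted: C(8,4) = 70 ways to pick any 4 of the 8.
Selections missing a whole group: no administrators → C(5,4) = 5; no teachers → C(3,4) = 0.
Both groups omitted at once is impossible, so 70 − 5 = 65.

65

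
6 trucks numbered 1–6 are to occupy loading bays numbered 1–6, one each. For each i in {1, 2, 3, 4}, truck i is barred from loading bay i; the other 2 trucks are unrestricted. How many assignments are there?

362

Let Aᵢ (for 1 ≤ i ≤ 4) be the placements that put truck i in its forbidden loading bay. Any j of these fix j positions, leaving (6−j)! ways to fill the rest, and there are C(4,j) ways to pick which j.
By inclusion–exclusion, the number of valid placements is Σ_{j=0}^{4} (−1)^j C(4,j)·(6−j)!.
Computing: 720 − 480 + 144 − 24 + 2 = 362.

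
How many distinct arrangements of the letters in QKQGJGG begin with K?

60

With the first slot taken by K, it remains to arrange the other 6 letters (QQGJGG).
Those 6 letters have G appearing 3 times and Q appearing twice, giving (6)!/(3!·2!) = 60.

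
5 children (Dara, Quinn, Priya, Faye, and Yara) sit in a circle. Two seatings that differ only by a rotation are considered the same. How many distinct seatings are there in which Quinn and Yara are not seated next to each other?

All circular seatings of 5 people number (4)! = 24.
Those with Quinn next to Yara: fuse the pair into one unit and seat 4 units around a circle — 2·(3)! = 12.
Subtracting, 24 − 12 = 12.

12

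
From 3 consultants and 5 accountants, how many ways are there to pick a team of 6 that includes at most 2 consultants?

Split by how many consultants are chosen (0 through 2).
Sum: C(3,0)·C(5,6) + C(3,1)·C(5,5) + C(3,2)·C(5,4) = 0 + 3 + 15 = 18.

18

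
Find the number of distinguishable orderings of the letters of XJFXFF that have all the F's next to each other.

12

Treat the 3 copies of F as a single block. The multiset to arrange is then {FFF, J, X, X}, 4 items in all.
That gives (4)!/(2!) = 12 arrangements.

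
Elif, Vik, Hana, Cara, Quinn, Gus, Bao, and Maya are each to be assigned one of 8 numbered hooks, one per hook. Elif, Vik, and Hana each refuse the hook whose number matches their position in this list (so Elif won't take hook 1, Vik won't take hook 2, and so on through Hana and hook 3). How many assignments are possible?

27240

Let Aᵢ (for i ∈ {1, 2, 3}) be the placements that put person i in their forbidden hook. Any j of these fix j positions, leaving (8−j)! ways to fill the rest, and there are C(3,j) ways to pick which j.
By inclusion–exclusion, the number of valid placements is Σ_{j=0}^{3} (−1)^j C(3,j)·(8−j)!.
Computing: 40320 − 15120 + 2160 − 120 = 27240.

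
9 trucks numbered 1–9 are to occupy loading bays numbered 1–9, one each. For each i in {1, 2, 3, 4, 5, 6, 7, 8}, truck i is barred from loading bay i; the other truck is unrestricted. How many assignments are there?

148329

Let Aᵢ (for 1 ≤ i ≤ 8) be the placements that put truck i in its forbidden loading bay. Any j of these fix j positions, leaving (9−j)! ways to fill the rest, and there are C(8,j) ways to pick which j.
By inclusion–exclusion, the number of valid placements is Σ_{j=0}^{8} (−1)^j C(8,j)·(9−j)!.
Computing: 362880 − 322560 + 141120 − 40320 + 8400 − 1344 + 168 − 16 + 1 = 148329.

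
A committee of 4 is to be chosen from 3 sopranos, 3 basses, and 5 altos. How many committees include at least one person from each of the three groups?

With no constraint there are C(11,4) = 330 possible selections.
Subtract selections that omit an entire group: no sopranos → C(8,4) = 70; no basses → C(8,4) = 70; no altos → C(6,4) = 15.
Add back selections omitting two groups (i.e. drawn from a single group): C(3,4) + C(3,4) + C(5,4) = 5.
By inclusion–exclusion: 330 − 155 + 5 = 180.

180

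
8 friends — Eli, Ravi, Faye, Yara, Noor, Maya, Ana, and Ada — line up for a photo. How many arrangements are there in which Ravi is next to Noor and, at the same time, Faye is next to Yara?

Treat {Ravi,Noor} as one block (2 orders) and {Faye,Yara} as another (2 orders).
That leaves 6 units to arrange: 2 × 2 × 6! = 4 × 720 = 2880.

2880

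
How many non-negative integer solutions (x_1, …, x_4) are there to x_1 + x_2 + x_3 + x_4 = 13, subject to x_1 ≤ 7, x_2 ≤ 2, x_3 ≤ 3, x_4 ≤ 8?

66

Without the upper bounds there are C(16,3) = 560 ways to split 13 among 4 variables.
Subtract solutions that violate a single cap (substitute x_i' = x_i − (cap_i+1)): x_1 ≥ 8 gives C(8,3) = 56; x_2 ≥ 3 gives C(13,3) = 286; x_3 ≥ 4 gives C(12,3) = 220; x_4 ≥ 9 gives C(7,3) = 35. Together 597.
Add back pairs where two caps are both exceeded: 10 + 4 + 0 + 84 + 4 + 1 = 103.
By inclusion–exclusion the count is 560 − 597 + 103 = 66.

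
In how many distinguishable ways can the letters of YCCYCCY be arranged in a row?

35

YCCYCCY has 7 letters with C appearing 4 times and Y appearing 3 times.
The number of distinct arrangements is 7!/(4!·3!) = 5040/144 = 35.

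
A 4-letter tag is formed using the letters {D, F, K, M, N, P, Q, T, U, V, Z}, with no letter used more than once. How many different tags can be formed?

Choose and order 4 of the 11 symbols: the first letter has 11 options, the next 10, then 9, 8.
11 × 10 × 9 × 8 = 7920.

7920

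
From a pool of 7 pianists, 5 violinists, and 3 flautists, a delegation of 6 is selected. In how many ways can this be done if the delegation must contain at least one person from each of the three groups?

3850

Total 6-person selections from all 15: C(15,6) = 5005.
Subtract selections that omit an entire group: no pianists → C(8,6) = 28; no violinists → C(10,6) = 210; no flautists → C(12,6) = 924.
Add back selections omitting two groups (i.e. drawn from a single group): C(7,6) + C(5,6) + C(3,6) = 7.
By inclusion–exclusion: 5005 − 1162 + 7 = 3850.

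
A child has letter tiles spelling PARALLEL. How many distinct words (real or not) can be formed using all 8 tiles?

Letter multiplicities in PARALLEL: A×2, E×1, L×3, P×1, R×1.
Dividing 8! = 40320 by 3!·2! = 12 for the repeated letters gives 3360.

3360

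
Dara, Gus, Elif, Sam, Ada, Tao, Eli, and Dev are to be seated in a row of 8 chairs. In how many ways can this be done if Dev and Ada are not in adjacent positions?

30240

There are 8! = 40320 arrangements in all. If Dev and Ada are adjacent, merging them into one block gives 2·(7)! = 10080 arrangements.
Complementary counting: 40320 − 10080 = 30240.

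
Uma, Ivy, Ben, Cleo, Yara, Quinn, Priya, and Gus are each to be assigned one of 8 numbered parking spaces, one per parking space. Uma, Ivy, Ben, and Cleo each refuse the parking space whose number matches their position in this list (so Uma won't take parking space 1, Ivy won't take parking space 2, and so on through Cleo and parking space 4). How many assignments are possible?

Let Aᵢ (for 1 ≤ i ≤ 4) be the placements that put person i in their forbidden parking space. Any j of these fix j positions, leaving (8−j)! ways to fill the rest, and there are C(4,j) ways to pick which j.
By inclusion–exclusion, the number of valid placements is Σ_{j=0}^{4} (−1)^j C(4,j)·(8−j)!.
Computing: 40320 − 20160 + 4320 − 480 + 24 = 24024.

24024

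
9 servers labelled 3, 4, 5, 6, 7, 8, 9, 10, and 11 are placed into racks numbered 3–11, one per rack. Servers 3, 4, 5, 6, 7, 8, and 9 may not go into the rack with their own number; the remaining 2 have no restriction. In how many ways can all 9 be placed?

Let Aᵢ (for 3 ≤ i ≤ 9) be the placements that put server i in its forbidden rack. Any j of these fix j positions, leaving (9−j)! ways to fill the rest, and there are C(7,j) ways to pick which j.
By inclusion–exclusion, the number of valid placements is Σ_{j=0}^{7} (−1)^j C(7,j)·(9−j)!.
Computing: 362880 − 282240 + 105840 − 25200 + 4200 − 504 + 42 − 2 = 165016.

165016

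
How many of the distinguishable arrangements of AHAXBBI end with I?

180

Fix I in the last position and arrange the remaining 6 letters.
Those 6 letters have A appearing twice and B appearing twice, giving (6)!/(2!·2!) = 180.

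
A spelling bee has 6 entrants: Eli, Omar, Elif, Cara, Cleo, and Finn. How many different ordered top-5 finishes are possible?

720

This is an ordered selection of 5 from 6: P(6,5).
That gives 6 × 5 × 4 × 3 × 2 = 720.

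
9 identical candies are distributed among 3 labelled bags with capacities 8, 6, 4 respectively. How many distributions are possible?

Ignoring the caps, the number of non-negative solutions to x_1+…+x_3 = 9 is C(11,2) = 55.
Subtract solutions that violate a single cap (substitute x_i' = x_i − (cap_i+1)): x_1 ≥ 9 gives C(2,2) = 1; x_2 ≥ 7 gives C(4,2) = 6; x_3 ≥ 5 gives C(6,2) = 15. Together 22.
No two caps can be exceeded simultaneously, so the pair terms are all 0.
By inclusion–exclusion the count is 55 − 22 + 0 = 33.

33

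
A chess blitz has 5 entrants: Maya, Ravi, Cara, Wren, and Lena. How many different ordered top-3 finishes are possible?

There are 5 choices for 1st place, 4 for 2nd, and 3 for 3rd.
That gives 5 × 4 × 3 = 60.

60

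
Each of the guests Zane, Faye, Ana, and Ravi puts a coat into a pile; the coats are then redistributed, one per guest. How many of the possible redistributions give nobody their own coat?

9

Let Aᵢ be the assignments in which guest i gets their own coat. We want the size of the complement of A₁∪…∪A_4.
By inclusion–exclusion this is Σ_{j=0}^{4} (−1)^j C(4,j)·(4−j)!.
Computing: 24 − 24 + 12 − 4 + 1 = 9.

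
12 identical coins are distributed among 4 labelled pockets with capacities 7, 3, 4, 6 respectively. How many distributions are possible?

105

Without the upper bounds there are C(15,3) = 455 ways to split 12 among 4 pockets.
Subtract solutions that violate a single cap (substitute x_i' = x_i − (cap_i+1)): x_1 ≥ 8 gives C(7,3) = 35; x_2 ≥ 4 gives C(11,3) = 165; x_3 ≥ 5 gives C(10,3) = 120; x_4 ≥ 7 gives C(8,3) = 56. Together 376.
Add back pairs where two caps are both exceeded: 1 + 0 + 0 + 20 + 4 + 1 = 26.
By inclusion–exclusion the count is 455 − 376 + 26 = 105.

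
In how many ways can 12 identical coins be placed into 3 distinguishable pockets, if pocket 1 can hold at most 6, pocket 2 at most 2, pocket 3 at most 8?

12

Without the upper bounds there are C(14,2) = 91 ways to split 12 among 3 pockets.
Subtract solutions that violate a single cap (substitute x_i' = x_i − (cap_i+1)): x_1 ≥ 7 gives C(7,2) = 21; x_2 ≥ 3 gives C(11,2) = 55; x_3 ≥ 9 gives C(5,2) = 10. Together 86.
Add back pairs where two caps are both exceeded: 6 + 0 + 1 = 7.
By inclusion–exclusion the count is 91 − 86 + 7 = 12.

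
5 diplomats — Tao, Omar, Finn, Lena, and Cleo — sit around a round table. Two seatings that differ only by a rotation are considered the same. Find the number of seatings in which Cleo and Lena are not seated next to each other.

12

All circular seatings of 5 people number (4)! = 24.
Those with Cleo next to Lena: fuse the pair into one unit and seat 4 units around a circle — 2·(3)! = 12.
Subtracting, 24 − 12 = 12.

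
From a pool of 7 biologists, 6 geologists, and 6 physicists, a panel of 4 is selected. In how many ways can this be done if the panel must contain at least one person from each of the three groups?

2016

With no constraint there are C(19,4) = 3876 possible selections.
Subtract selections that omit an entire group: no biologists → C(12,4) = 495; no geologists → C(13,4) = 715; no physicists → C(13,4) = 715.
Add back selections omitting two groups (i.e. drawn from a single group): C(7,4) + C(6,4) + C(6,4) = 65.
By inclusion–exclusion: 3876 − 1925 + 65 = 2016.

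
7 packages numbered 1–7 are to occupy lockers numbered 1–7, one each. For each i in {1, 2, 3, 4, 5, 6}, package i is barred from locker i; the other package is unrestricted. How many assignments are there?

Let Aᵢ (for 1 ≤ i ≤ 6) be the placements that put package i in its forbidden locker. Any j of these fix j positions, leaving (7−j)! ways to fill the rest, and there are C(6,j) ways to pick which j.
By inclusion–exclusion, the number of valid placements is Σ_{j=0}^{6} (−1)^j C(6,j)·(7−j)!.
Computing: 5040 − 4320 + 1800 − 480 + 90 − 12 + 1 = 2119.

2119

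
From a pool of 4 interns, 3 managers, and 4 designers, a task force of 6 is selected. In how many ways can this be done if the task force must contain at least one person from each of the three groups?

With no constraint there are C(11,6) = 462 possible selections.
Subtract selections that omit an entire group: no interns → C(7,6) = 7; no managers → C(8,6) = 28; no designers → C(7,6) = 7.
Add back selections omitting two groups (i.e. drawn from a single group): C(4,6) + C(3,6) + C(4,6) = 0.
By inclusion–exclusion: 462 − 42 + 0 = 420.

420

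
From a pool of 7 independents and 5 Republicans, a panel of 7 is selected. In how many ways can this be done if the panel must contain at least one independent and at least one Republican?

791

Total 7-person selections from all 12: C(12,7) = 792.
Subtract selections that omit an entire group: no independents → C(5,7) = 0; no Republicans → C(7,7) = 1.
Both groups omitted at once is impossible, so 792 − 1 = 791.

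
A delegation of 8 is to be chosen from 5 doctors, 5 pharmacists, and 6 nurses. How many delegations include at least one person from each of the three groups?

Total 8-person selections from all 16: C(16,8) = 12870.
Subtract selections that omit an entire group: no doctors → C(11,8) = 165; no pharmacists → C(11,8) = 165; no nurses → C(10,8) = 45.
Add back selections omitting two groups (i.e. drawn from a single group): C(5,8) + C(5,8) + C(6,8) = 0.
By inclusion–exclusion: 12870 − 375 + 0 = 12495.

12495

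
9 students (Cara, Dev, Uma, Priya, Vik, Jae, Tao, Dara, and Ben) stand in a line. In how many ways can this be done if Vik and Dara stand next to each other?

80640

Treat {Vik, Dara} as a single unit. There are 8 units to order, and the pair itself can be ordered 2 ways.
That gives 2 × 8! = 2 × 40320 = 80640.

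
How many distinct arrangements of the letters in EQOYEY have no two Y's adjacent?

Total arrangements of EQOYEY: 6!/(2!·2!) = 180.
Arrangements with the Y's together: treat YY as one letter, giving (5)!/(2!) = 60.
Hence 180 − 60 = 120.

120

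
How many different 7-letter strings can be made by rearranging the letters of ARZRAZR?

210

ARZRAZR has 7 letters with A appearing twice, R appearing 3 times, and Z appearing twice.
Dividing 7! = 5040 by 3!·2!·2! = 24 for the repeated letters gives 210.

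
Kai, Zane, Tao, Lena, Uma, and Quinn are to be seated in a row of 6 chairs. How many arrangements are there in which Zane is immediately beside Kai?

240

Glue Zane and Kai into one block (2 internal orders), leaving 5 units to arrange in a row.
That gives 2 × 5! = 2 × 120 = 240.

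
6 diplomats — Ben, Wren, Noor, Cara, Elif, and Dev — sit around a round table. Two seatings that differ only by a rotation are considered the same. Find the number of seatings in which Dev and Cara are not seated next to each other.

All circular seatings of 6 people number (5)! = 120.
Seatings with Dev beside Cara: treat them as a block with 2 internal orders, giving 2 × (4)! = 48.
Subtracting, 120 − 48 = 72.

72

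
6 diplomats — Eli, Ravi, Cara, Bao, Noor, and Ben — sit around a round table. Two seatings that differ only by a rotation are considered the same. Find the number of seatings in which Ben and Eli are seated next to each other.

Glue Ben and Eli into a block (2 internal orders). Seating 5 units around a circle gives (4)! arrangements.
So 2 × (4)! = 2 × 24 = 48.

48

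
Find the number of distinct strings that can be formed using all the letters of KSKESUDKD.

Letter multiplicities in KSKESUDKD: D×2, E×1, K×3, S×2, U×1.
Dividing 9! = 362880 by 3!·2!·2! = 24 for the repeated letters gives 15120.

15120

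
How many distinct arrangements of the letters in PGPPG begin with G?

With the first slot taken by G, it remains to arrange the other 4 letters (PPPG).
Those 4 letters have P appearing 3 times, giving (4)!/(3!) = 4.

4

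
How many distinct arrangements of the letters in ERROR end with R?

12

With the last slot taken by R, it remains to arrange the other 4 letters (EROR).
Those 4 letters have R appearing twice, giving (4)!/(2!) = 12.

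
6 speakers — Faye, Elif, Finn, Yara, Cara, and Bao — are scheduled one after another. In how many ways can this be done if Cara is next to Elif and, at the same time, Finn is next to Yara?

96

Treat {Cara,Elif} as one block (2 orders) and {Finn,Yara} as another (2 orders).
That leaves 4 units to arrange: 2 × 2 × 4! = 4 × 24 = 96.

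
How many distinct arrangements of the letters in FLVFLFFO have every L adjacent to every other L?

210

Treat the 2 copies of L as a single block. The multiset to arrange is then {LL, F, F, F, F, O, V}, 7 items in all.
That gives (7)!/(4!) = 210 arrangements.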